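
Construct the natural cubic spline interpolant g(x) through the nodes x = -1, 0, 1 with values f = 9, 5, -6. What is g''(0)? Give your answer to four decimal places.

-10.5000

Put σ_i = g'' at the i-th knot. Here h = (1, 1) and Δ = (-4, -11), so the interior equations h_(i-1)·σ_(i-1) + 2(h_(i-1)+h_i)·σ_i + h_i·σ_(i+1) = 6(Δ_i − Δ_(i-1)) read
  1·σ_0 + 4·σ_1 + 1·σ_2 = 6(Δ_1 - Δ_0) = -42
Natural end conditions: σ_0 = σ_2 = 0.
Solving the tridiagonal system: σ_0 = 0, σ_1 = -21/2, σ_2 = 0.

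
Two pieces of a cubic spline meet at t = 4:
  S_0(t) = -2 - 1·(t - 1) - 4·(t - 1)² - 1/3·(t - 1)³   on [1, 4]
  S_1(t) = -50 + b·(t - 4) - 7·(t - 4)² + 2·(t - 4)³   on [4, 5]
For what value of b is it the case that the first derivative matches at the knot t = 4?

S_0'(t) = -1 - 8·(t - 1) - 1·(t - 1)², so S_0'(4) = -34. On the right, S_1'(4) = b, so b = -34.

-34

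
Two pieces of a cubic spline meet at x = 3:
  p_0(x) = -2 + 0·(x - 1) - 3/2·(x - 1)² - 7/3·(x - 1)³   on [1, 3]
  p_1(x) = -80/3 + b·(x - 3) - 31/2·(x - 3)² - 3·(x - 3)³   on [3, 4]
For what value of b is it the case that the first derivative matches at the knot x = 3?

-34

p_0'(x) = 0 - 3·(x - 1) - 7·(x - 1)², so p_0'(3) = -34. On the right, p_1'(3) = b, so b = -34.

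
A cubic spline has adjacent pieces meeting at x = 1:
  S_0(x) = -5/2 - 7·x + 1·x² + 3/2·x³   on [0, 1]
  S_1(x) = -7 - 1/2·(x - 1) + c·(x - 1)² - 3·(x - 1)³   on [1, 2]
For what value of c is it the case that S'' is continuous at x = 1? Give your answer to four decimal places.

S_0''(x) = 2 + 9·x, so S_0''(1) = 11. On the right, S_1''(1) = 2c, so c = 11/2.

5.5000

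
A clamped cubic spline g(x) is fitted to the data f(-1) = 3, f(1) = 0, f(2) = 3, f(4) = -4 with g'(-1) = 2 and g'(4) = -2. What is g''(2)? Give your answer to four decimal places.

-10.6250

Let m_i = g''(x_i). Step sizes h_i = 2, 1, 2; slopes of the chords Δ_i = (y_(i+1) - y_i)/h_i = -3/2, 3, -7/2.
  2·m_0 + 6·m_1 + 1·m_2 = 6(Δ_1 - Δ_0) = 27
  1·m_1 + 6·m_2 + 2·m_3 = 6(Δ_2 - Δ_1) = -39
Clamped end conditions give two more equations: 2h_0·m_0 + h_0·m_1 = 6(Δ_0 - g'(-1)) = -21 and h_2·m_2 + 2h_2·m_3 = 6(g'(4) - Δ_2) = 9.
Hence m_0 = -161/16, m_1 = 77/8, m_2 = -85/8, m_3 = 121/16.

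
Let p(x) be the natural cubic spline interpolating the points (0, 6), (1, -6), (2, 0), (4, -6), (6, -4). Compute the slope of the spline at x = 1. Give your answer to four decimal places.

-1.6190

Let M_i = p''(x_i). Step sizes h_i = 1, 1, 2, 2; slopes of the chords Δ_i = (y_(i+1) - y_i)/h_i = -12, 6, -3, 1.
  1·M_0 + 4·M_1 + 1·M_2 = 6(Δ_1 - Δ_0) = 108
  1·M_1 + 6·M_2 + 2·M_3 = 6(Δ_2 - Δ_1) = -54
  2·M_2 + 8·M_3 + 2·M_4 = 6(Δ_3 - Δ_2) = 24
Natural end conditions: M_0 = M_4 = 0.
Solving: M_0 = 0, M_1 = 218/7, M_2 = -116/7, M_3 = 50/7, M_4 = 0.
On [1, 2], p'(x) = b_1 + 2c_1·(x - 1) + 3d_1·(x - 1)² with b_1 = Δ_1 - h_1(2M_1 + M_2)/6 = -34/21, c_1 = M_1/2 = 109/7, d_1 = (M_2 - M_1)/(6h_1) = -167/21. So p'(1) = -34/21.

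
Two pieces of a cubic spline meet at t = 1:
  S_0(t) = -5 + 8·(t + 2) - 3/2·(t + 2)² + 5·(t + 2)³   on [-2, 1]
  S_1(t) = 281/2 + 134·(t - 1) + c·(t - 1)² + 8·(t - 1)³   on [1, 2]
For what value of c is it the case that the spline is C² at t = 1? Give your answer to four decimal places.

43.5000

S_0''(t) = -3 + 30·(t + 2), so S_0''(1) = 87. On the right, S_1''(1) = 2c, so c = 87/2.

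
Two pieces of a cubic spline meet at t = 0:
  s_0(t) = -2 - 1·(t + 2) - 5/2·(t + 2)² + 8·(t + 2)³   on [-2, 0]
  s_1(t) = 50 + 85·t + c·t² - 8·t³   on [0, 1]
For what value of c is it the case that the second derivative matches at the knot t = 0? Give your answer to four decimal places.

s_0''(t) = -5 + 48·(t + 2), so s_0''(0) = 91. On the right, s_1''(0) = 2c, so c = 91/2.

45.5000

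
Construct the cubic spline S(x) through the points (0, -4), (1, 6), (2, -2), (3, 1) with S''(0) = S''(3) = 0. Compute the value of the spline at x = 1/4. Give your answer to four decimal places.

Write M_i for S''(x_i). With h_i = 1, 1, 1 and divided differences Δ_i = 10, -8, 3, the continuity of S' gives the tridiagonal system
  1·M_0 + 4·M_1 + 1·M_2 = 6(Δ_1 - Δ_0) = -108
  1·M_1 + 4·M_2 + 1·M_3 = 6(Δ_2 - Δ_1) = 66
Natural end conditions: M_0 = M_3 = 0.
Forward elimination and back-substitution give M_0 = 0, M_1 = -166/5, M_2 = 124/5, M_3 = 0.
On [0, 1], S(x) = -4 + 233/15·x + 0·x² - 83/15·x³.
With x = 1/4: S(1/4) = -13/64.

-0.2031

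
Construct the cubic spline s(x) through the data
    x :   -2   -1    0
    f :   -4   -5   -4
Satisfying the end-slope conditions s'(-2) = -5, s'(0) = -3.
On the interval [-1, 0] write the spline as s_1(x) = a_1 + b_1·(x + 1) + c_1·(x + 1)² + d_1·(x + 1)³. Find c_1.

2

Put σ_i = s'' at the i-th knot. Here h = (1, 1) and Δ = (-1, 1), so the interior equations h_(i-1)·σ_(i-1) + 2(h_(i-1)+h_i)·σ_i + h_i·σ_(i+1) = 6(Δ_i − Δ_(i-1)) read
  1·σ_0 + 4·σ_1 + 1·σ_2 = 6(Δ_1 - Δ_0) = 12
Clamped end conditions give two more equations: 2h_0·σ_0 + h_0·σ_1 = 6(Δ_0 - s'(-2)) = 24 and h_1·σ_1 + 2h_1·σ_2 = 6(s'(0) - Δ_1) = -24.
Hence σ_0 = 10, σ_1 = 4, σ_2 = -14.
On [-1, 0], with s_1(x) = a_1 + b_1·(x + 1) + c_1·(x + 1)² + d_1·(x + 1)³: c_1 = σ_1/2 = 2, d_1 = (σ_2 - σ_1)/(6h_1) = -3, b_1 = Δ_1 - h_1(2σ_1 + σ_2)/6 = 2.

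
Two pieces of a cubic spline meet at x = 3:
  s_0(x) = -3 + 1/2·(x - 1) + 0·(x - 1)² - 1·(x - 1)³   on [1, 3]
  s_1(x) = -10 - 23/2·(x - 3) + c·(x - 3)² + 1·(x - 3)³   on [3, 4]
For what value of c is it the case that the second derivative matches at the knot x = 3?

-6

s_0''(x) = 0 - 6·(x - 1), so s_0''(3) = -12. On the right, s_1''(3) = 2c, so c = -6.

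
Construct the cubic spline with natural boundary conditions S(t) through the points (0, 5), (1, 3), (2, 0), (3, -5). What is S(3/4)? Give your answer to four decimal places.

Let m_i = S''(x_i). Step sizes h_i = 1, 1, 1; slopes of the chords Δ_i = (y_(i+1) - y_i)/h_i = -2, -3, -5.
  1·m_0 + 4·m_1 + 1·m_2 = 6(Δ_1 - Δ_0) = -6
  1·m_1 + 4·m_2 + 1·m_3 = 6(Δ_2 - Δ_1) = -12
Natural end conditions: m_0 = m_3 = 0.
Forward elimination and back-substitution give m_0 = 0, m_1 = -4/5, m_2 = -14/5, m_3 = 0.
On [0, 1], S(t) = 5 - 28/15·t + 0·t² - 2/15·t³.
With t = 3/4: S(3/4) = 567/160.

3.5438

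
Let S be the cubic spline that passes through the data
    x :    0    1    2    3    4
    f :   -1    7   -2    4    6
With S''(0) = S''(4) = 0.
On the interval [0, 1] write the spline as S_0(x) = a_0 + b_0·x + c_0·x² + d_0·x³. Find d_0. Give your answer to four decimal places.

-5.6964

Let m_i = S''(x_i). Step sizes h_i = 1, 1, 1, 1; slopes of the chords Δ_i = (y_(i+1) - y_i)/h_i = 8, -9, 6, 2.
  1·m_0 + 4·m_1 + 1·m_2 = 6(Δ_1 - Δ_0) = -102
  1·m_1 + 4·m_2 + 1·m_3 = 6(Δ_2 - Δ_1) = 90
  1·m_2 + 4·m_3 + 1·m_4 = 6(Δ_3 - Δ_2) = -24
Natural end conditions: m_0 = m_4 = 0.
Forward elimination and back-substitution give m_0 = 0, m_1 = -957/28, m_2 = 243/7, m_3 = -411/28, m_4 = 0.
On [0, 1], with S_0(x) = a_0 + b_0·x + c_0·x² + d_0·x³: c_0 = m_0/2 = 0, d_0 = (m_1 - m_0)/(6h_0) = -319/56, b_0 = Δ_0 - h_0(2m_0 + m_1)/6 = 767/56.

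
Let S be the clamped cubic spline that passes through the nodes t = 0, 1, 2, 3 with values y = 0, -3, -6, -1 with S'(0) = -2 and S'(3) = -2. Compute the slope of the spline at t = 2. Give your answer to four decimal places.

With M_i denoting the second derivative at x_i, h_i = 1, 1, 1, and Δ_i = (y_(i+1) − y_i)/h_i = -3, -3, 5:
  1·M_0 + 4·M_1 + 1·M_2 = 6(Δ_1 - Δ_0) = 0
  1·M_1 + 4·M_2 + 1·M_3 = 6(Δ_2 - Δ_1) = 48
Clamped end conditions give two more equations: 2h_0·M_0 + h_0·M_1 = 6(Δ_0 - S'(0)) = -6 and h_2·M_2 + 2h_2·M_3 = 6(S'(3) - Δ_2) = -42.
Forward elimination and back-substitution give M_0 = -2/5, M_1 = -26/5, M_2 = 106/5, M_3 = -158/5.
On [2, 3], S'(t) = b_2 + 2c_2·(t - 2) + 3d_2·(t - 2)² with b_2 = Δ_2 - h_2(2M_2 + M_3)/6 = 16/5, c_2 = M_2/2 = 53/5, d_2 = (M_3 - M_2)/(6h_2) = -44/5. So S'(2) = 16/5.

3.2000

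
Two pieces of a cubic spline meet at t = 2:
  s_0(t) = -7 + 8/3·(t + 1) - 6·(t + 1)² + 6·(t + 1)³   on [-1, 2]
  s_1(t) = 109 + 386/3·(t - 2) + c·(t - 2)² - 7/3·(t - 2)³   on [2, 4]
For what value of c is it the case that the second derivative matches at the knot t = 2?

s_0''(t) = -12 + 36·(t + 1), so s_0''(2) = 96. On the right, s_1''(2) = 2c, so c = 48.

48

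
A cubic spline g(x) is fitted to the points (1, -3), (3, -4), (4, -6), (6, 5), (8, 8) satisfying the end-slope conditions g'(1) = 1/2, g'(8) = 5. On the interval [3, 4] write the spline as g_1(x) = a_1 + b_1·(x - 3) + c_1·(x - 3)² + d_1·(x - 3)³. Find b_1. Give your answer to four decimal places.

-2.6721

Let M_i = g''(x_i). Step sizes h_i = 2, 1, 2, 2; slopes of the chords Δ_i = (y_(i+1) - y_i)/h_i = -1/2, -2, 11/2, 3/2.
  2·M_0 + 6·M_1 + 1·M_2 = 6(Δ_1 - Δ_0) = -9
  1·M_1 + 6·M_2 + 2·M_3 = 6(Δ_2 - Δ_1) = 45
  2·M_2 + 8·M_3 + 2·M_4 = 6(Δ_3 - Δ_2) = -24
Clamped end conditions give two more equations: 2h_0·M_0 + h_0·M_1 = 6(Δ_0 - g'(1)) = -6 and h_3·M_3 + 2h_3·M_4 = 6(g'(8) - Δ_3) = 21.
Hence M_0 = 21/122, M_1 = -204/61, M_2 = 654/61, M_3 = -975/122, M_4 = 564/61.
On [3, 4], with g_1(x) = a_1 + b_1·(x - 3) + c_1·(x - 3)² + d_1·(x - 3)³: c_1 = M_1/2 = -102/61, d_1 = (M_2 - M_1)/(6h_1) = 143/61, b_1 = Δ_1 - h_1(2M_1 + M_2)/6 = -163/61.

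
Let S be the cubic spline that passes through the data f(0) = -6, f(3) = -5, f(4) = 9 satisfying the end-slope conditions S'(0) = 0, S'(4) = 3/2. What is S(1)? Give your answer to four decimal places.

-9.1435

Write M_i for S''(x_i). With h_i = 3, 1 and divided differences Δ_i = 1/3, 14, the continuity of S' gives the tridiagonal system
  3·M_0 + 8·M_1 + 1·M_2 = 6(Δ_1 - Δ_0) = 82
Clamped end conditions give two more equations: 2h_0·M_0 + h_0·M_1 = 6(Δ_0 - S'(0)) = 2 and h_1·M_1 + 2h_1·M_2 = 6(S'(4) - Δ_1) = -75.
Solving the tridiagonal system: M_0 = -229/24, M_1 = 79/4, M_2 = -379/8.
On [0, 3], S(x) = -6 + 0·x - 229/48·x² + 703/432·x³.
With x = 1: S(1) = -1975/216.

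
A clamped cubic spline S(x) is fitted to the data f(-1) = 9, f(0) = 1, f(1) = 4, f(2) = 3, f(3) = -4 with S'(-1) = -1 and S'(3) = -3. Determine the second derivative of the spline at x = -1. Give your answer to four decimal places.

-34.8929

Let σ_i = S''(x_i). Step sizes h_i = 1, 1, 1, 1; slopes of the chords Δ_i = (y_(i+1) - y_i)/h_i = -8, 3, -1, -7.
  1·σ_0 + 4·σ_1 + 1·σ_2 = 6(Δ_1 - Δ_0) = 66
  1·σ_1 + 4·σ_2 + 1·σ_3 = 6(Δ_2 - Δ_1) = -24
  1·σ_2 + 4·σ_3 + 1·σ_4 = 6(Δ_3 - Δ_2) = -36
Clamped end conditions give two more equations: 2h_0·σ_0 + h_0·σ_1 = 6(Δ_0 - S'(-1)) = -42 and h_3·σ_3 + 2h_3·σ_4 = 6(S'(3) - Δ_3) = 24.
Solving: σ_0 = -977/28, σ_1 = 389/14, σ_2 = -41/4, σ_3 = -151/14, σ_4 = 487/28.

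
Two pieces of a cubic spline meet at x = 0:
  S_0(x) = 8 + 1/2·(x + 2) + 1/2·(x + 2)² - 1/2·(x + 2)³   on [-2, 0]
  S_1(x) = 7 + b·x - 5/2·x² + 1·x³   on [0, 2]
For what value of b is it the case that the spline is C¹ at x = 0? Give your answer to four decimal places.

S_0'(x) = 1/2 + 1·(x + 2) - 3/2·(x + 2)², so S_0'(0) = -7/2. On the right, S_1'(0) = b, so b = -7/2.

-3.5000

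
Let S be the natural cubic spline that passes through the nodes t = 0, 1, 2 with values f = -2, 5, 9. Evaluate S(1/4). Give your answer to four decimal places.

Put M_i = S'' at the i-th knot. Here h = (1, 1) and Δ = (7, 4), so the interior equations h_(i-1)·M_(i-1) + 2(h_(i-1)+h_i)·M_i + h_i·M_(i+1) = 6(Δ_i − Δ_(i-1)) read
  1·M_0 + 4·M_1 + 1·M_2 = 6(Δ_1 - Δ_0) = -18
Natural end conditions: M_0 = M_2 = 0.
Hence M_0 = 0, M_1 = -9/2, M_2 = 0.
On [0, 1], S(t) = -2 + 31/4·t + 0·t² - 3/4·t³.
With t = 1/4: S(1/4) = -19/256.

-0.0742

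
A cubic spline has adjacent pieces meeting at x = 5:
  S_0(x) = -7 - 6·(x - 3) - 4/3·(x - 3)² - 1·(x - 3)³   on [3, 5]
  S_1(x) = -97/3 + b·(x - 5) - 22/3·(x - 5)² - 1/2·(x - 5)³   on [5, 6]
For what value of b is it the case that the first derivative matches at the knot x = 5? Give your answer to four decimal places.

S_0'(x) = -6 - 8/3·(x - 3) - 3·(x - 3)², so S_0'(5) = -70/3. On the right, S_1'(5) = b, so b = -70/3.

-23.3333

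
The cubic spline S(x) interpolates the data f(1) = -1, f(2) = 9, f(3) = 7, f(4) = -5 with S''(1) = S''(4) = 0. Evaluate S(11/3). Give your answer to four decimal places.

-0.4469

Put m_i = S'' at the i-th knot. Here h = (1, 1, 1) and Δ = (10, -2, -12), so the interior equations h_(i-1)·m_(i-1) + 2(h_(i-1)+h_i)·m_i + h_i·m_(i+1) = 6(Δ_i − Δ_(i-1)) read
  1·m_0 + 4·m_1 + 1·m_2 = 6(Δ_1 - Δ_0) = -72
  1·m_1 + 4·m_2 + 1·m_3 = 6(Δ_2 - Δ_1) = -60
Natural end conditions: m_0 = m_3 = 0.
Solving the tridiagonal system: m_0 = 0, m_1 = -76/5, m_2 = -56/5, m_3 = 0.
On [3, 4], S(x) = 7 - 124/15·(x - 3) - 28/5·(x - 3)² + 28/15·(x - 3)³.
With (x - 3) = 2/3: S(11/3) = -181/405.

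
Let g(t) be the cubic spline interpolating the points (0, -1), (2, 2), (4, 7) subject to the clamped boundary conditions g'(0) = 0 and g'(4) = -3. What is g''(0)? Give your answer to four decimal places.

0.7500

Let m_i = g''(x_i). Step sizes h_i = 2, 2; slopes of the chords Δ_i = (y_(i+1) - y_i)/h_i = 3/2, 5/2.
  2·m_0 + 8·m_1 + 2·m_2 = 6(Δ_1 - Δ_0) = 6
Clamped end conditions give two more equations: 2h_0·m_0 + h_0·m_1 = 6(Δ_0 - g'(0)) = 9 and h_1·m_1 + 2h_1·m_2 = 6(g'(4) - Δ_1) = -33.
Solving the tridiagonal system: m_0 = 3/4, m_1 = 3, m_2 = -39/4.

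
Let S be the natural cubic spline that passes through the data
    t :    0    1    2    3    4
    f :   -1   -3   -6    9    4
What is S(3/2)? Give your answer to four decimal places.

With M_i denoting the second derivative at x_i, h_i = 1, 1, 1, 1, and Δ_i = (y_(i+1) − y_i)/h_i = -2, -3, 15, -5:
  1·M_0 + 4·M_1 + 1·M_2 = 6(Δ_1 - Δ_0) = -6
  1·M_1 + 4·M_2 + 1·M_3 = 6(Δ_2 - Δ_1) = 108
  1·M_2 + 4·M_3 + 1·M_4 = 6(Δ_3 - Δ_2) = -120
Natural end conditions: M_0 = M_4 = 0.
Forward elimination and back-substitution give M_0 = 0, M_1 = -321/28, M_2 = 279/7, M_3 = -1119/28, M_4 = 0.
On [1, 2], S(t) = -3 - 163/28·(t - 1) - 321/56·(t - 1)² + 479/56·(t - 1)³.
With (t - 1) = 1/2: S(3/2) = -2811/448.

-6.2746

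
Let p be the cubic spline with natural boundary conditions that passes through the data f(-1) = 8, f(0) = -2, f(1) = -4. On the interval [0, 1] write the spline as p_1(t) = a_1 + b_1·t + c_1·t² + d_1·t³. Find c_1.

6

Put M_i = p'' at the i-th knot. Here h = (1, 1) and Δ = (-10, -2), so the interior equations h_(i-1)·M_(i-1) + 2(h_(i-1)+h_i)·M_i + h_i·M_(i+1) = 6(Δ_i − Δ_(i-1)) read
  1·M_0 + 4·M_1 + 1·M_2 = 6(Δ_1 - Δ_0) = 48
Natural end conditions: M_0 = M_2 = 0.
Forward elimination and back-substitution give M_0 = 0, M_1 = 12, M_2 = 0.
On [0, 1], with p_1(t) = a_1 + b_1·t + c_1·t² + d_1·t³: c_1 = M_1/2 = 6, d_1 = (M_2 - M_1)/(6h_1) = -2, b_1 = Δ_1 - h_1(2M_1 + M_2)/6 = -6.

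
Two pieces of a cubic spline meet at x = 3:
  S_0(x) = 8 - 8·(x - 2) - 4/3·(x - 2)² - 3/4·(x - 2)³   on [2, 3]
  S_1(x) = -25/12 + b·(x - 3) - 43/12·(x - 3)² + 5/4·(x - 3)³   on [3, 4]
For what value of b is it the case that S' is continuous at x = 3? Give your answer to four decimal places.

-12.9167

S_0'(x) = -8 - 8/3·(x - 2) - 9/4·(x - 2)², so S_0'(3) = -155/12. On the right, S_1'(3) = b, so b = -155/12.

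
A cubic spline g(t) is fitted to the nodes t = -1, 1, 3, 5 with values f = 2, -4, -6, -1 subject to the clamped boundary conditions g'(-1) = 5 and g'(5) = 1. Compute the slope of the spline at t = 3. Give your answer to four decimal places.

Let M_i = g''(x_i). Step sizes h_i = 2, 2, 2; slopes of the chords Δ_i = (y_(i+1) - y_i)/h_i = -3, -1, 5/2.
  2·M_0 + 8·M_1 + 2·M_2 = 6(Δ_1 - Δ_0) = 12
  2·M_1 + 8·M_2 + 2·M_3 = 6(Δ_2 - Δ_1) = 21
Clamped end conditions give two more equations: 2h_0·M_0 + h_0·M_1 = 6(Δ_0 - g'(-1)) = -48 and h_2·M_2 + 2h_2·M_3 = 6(g'(5) - Δ_2) = -9.
Hence M_0 = -427/30, M_1 = 67/15, M_2 = 71/30, M_3 = -103/30.
On [3, 5], g'(t) = b_2 + 2c_2·(t - 3) + 3d_2·(t - 3)² with b_2 = Δ_2 - h_2(2M_2 + M_3)/6 = 31/15, c_2 = M_2/2 = 71/60, d_2 = (M_3 - M_2)/(6h_2) = -29/60. So g'(3) = 31/15.

2.0667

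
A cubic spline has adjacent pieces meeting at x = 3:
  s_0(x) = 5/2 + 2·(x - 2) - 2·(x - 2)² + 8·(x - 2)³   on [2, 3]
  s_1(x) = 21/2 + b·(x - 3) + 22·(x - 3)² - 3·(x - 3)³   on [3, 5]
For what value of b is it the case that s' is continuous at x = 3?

s_0'(x) = 2 - 4·(x - 2) + 24·(x - 2)², so s_0'(3) = 22. On the right, s_1'(3) = b, so b = 22.

22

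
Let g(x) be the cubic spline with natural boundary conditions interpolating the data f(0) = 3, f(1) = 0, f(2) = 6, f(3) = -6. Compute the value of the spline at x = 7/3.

With M_i denoting the second derivative at x_i, h_i = 1, 1, 1, and Δ_i = (y_(i+1) − y_i)/h_i = -3, 6, -12:
  1·M_0 + 4·M_1 + 1·M_2 = 6(Δ_1 - Δ_0) = 54
  1·M_1 + 4·M_2 + 1·M_3 = 6(Δ_2 - Δ_1) = -108
Natural end conditions: M_0 = M_3 = 0.
Hence M_0 = 0, M_1 = 108/5, M_2 = -162/5, M_3 = 0.
On [2, 3], g(x) = 6 - 6/5·(x - 2) - 81/5·(x - 2)² + 27/5·(x - 2)³.
With (x - 2) = 1/3: g(7/3) = 4.

4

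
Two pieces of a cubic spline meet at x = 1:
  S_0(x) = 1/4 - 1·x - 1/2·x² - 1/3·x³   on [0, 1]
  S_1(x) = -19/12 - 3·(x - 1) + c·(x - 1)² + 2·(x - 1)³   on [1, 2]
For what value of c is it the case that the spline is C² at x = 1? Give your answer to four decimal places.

S_0''(x) = -1 - 2·x, so S_0''(1) = -3. On the right, S_1''(1) = 2c, so c = -3/2.

-1.5000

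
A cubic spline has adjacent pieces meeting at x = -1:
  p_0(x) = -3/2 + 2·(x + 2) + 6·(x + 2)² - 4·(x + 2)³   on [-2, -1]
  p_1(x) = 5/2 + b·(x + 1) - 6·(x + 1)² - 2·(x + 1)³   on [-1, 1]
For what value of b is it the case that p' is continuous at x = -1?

2

p_0'(x) = 2 + 12·(x + 2) - 12·(x + 2)², so p_0'(-1) = 2. On the right, p_1'(-1) = b, so b = 2.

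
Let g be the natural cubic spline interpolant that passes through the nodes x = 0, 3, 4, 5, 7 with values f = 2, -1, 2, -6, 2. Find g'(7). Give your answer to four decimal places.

Let σ_i = g''(x_i). Step sizes h_i = 3, 1, 1, 2; slopes of the chords Δ_i = (y_(i+1) - y_i)/h_i = -1, 3, -8, 4.
  3·σ_0 + 8·σ_1 + 1·σ_2 = 6(Δ_1 - Δ_0) = 24
  1·σ_1 + 4·σ_2 + 1·σ_3 = 6(Δ_2 - Δ_1) = -66
  1·σ_2 + 6·σ_3 + 2·σ_4 = 6(Δ_3 - Δ_2) = 72
Natural end conditions: σ_0 = σ_4 = 0.
Solving: σ_0 = 0, σ_1 = 510/89, σ_2 = -1944/89, σ_3 = 1392/89, σ_4 = 0.
On [5, 7], g'(x) = b_3 + 2c_3·(x - 5) + 3d_3·(x - 5)² with b_3 = Δ_3 - h_3(2σ_3 + σ_4)/6 = -572/89, c_3 = σ_3/2 = 696/89, d_3 = (σ_4 - σ_3)/(6h_3) = -116/89. So g'(7) = 820/89.

9.2135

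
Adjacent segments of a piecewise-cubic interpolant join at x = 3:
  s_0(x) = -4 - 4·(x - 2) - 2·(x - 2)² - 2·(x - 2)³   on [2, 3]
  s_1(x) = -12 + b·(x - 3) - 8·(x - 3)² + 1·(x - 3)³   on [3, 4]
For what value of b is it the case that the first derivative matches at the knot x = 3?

s_0'(x) = -4 - 4·(x - 2) - 6·(x - 2)², so s_0'(3) = -14. On the right, s_1'(3) = b, so b = -14.

-14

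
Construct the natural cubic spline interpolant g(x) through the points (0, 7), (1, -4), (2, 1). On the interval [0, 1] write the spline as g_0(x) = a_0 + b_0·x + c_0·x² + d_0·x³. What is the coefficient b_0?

-15

Put m_i = g'' at the i-th knot. Here h = (1, 1) and Δ = (-11, 5), so the interior equations h_(i-1)·m_(i-1) + 2(h_(i-1)+h_i)·m_i + h_i·m_(i+1) = 6(Δ_i − Δ_(i-1)) read
  1·m_0 + 4·m_1 + 1·m_2 = 6(Δ_1 - Δ_0) = 96
Natural end conditions: m_0 = m_2 = 0.
Solving the tridiagonal system: m_0 = 0, m_1 = 24, m_2 = 0.
On [0, 1], with g_0(x) = a_0 + b_0·x + c_0·x² + d_0·x³: c_0 = m_0/2 = 0, d_0 = (m_1 - m_0)/(6h_0) = 4, b_0 = Δ_0 - h_0(2m_0 + m_1)/6 = -15.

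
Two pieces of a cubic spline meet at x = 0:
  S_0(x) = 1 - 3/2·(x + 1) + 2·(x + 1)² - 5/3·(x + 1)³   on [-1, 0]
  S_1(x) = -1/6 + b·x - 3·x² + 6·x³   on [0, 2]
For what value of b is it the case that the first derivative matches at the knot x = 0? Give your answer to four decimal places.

S_0'(x) = -3/2 + 4·(x + 1) - 5·(x + 1)², so S_0'(0) = -5/2. On the right, S_1'(0) = b, so b = -5/2.

-2.5000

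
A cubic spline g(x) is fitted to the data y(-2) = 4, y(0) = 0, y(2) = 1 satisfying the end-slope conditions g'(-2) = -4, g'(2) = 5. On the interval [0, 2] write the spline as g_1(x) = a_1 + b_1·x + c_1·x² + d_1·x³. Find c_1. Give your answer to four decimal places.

-0.3750

Let M_i = g''(x_i). Step sizes h_i = 2, 2; slopes of the chords Δ_i = (y_(i+1) - y_i)/h_i = -2, 1/2.
  2·M_0 + 8·M_1 + 2·M_2 = 6(Δ_1 - Δ_0) = 15
Clamped end conditions give two more equations: 2h_0·M_0 + h_0·M_1 = 6(Δ_0 - g'(-2)) = 12 and h_1·M_1 + 2h_1·M_2 = 6(g'(2) - Δ_1) = 27.
Solving: M_0 = 27/8, M_1 = -3/4, M_2 = 57/8.
On [0, 2], with g_1(x) = a_1 + b_1·x + c_1·x² + d_1·x³: c_1 = M_1/2 = -3/8, d_1 = (M_2 - M_1)/(6h_1) = 21/32, b_1 = Δ_1 - h_1(2M_1 + M_2)/6 = -11/8.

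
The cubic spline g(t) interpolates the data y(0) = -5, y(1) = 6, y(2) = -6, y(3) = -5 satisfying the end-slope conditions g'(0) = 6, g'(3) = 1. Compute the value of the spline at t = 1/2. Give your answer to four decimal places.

With σ_i denoting the second derivative at x_i, h_i = 1, 1, 1, and Δ_i = (y_(i+1) − y_i)/h_i = 11, -12, 1:
  1·σ_0 + 4·σ_1 + 1·σ_2 = 6(Δ_1 - Δ_0) = -138
  1·σ_1 + 4·σ_2 + 1·σ_3 = 6(Δ_2 - Δ_1) = 78
Clamped end conditions give two more equations: 2h_0·σ_0 + h_0·σ_1 = 6(Δ_0 - g'(0)) = 30 and h_2·σ_2 + 2h_2·σ_3 = 6(g'(3) - Δ_2) = 0.
Solving: σ_0 = 634/15, σ_1 = -818/15, σ_2 = 568/15, σ_3 = -284/15.
On [0, 1], g(t) = -5 + 6·t + 317/15·t² - 242/15·t³.
With t = 1/2: g(1/2) = 19/15.

1.2667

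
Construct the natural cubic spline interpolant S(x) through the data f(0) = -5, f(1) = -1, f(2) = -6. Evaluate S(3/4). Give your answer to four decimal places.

Write m_i for S''(x_i). With h_i = 1, 1 and divided differences Δ_i = 4, -5, the continuity of S' gives the tridiagonal system
  1·m_0 + 4·m_1 + 1·m_2 = 6(Δ_1 - Δ_0) = -54
Natural end conditions: m_0 = m_2 = 0.
Solving: m_0 = 0, m_1 = -27/2, m_2 = 0.
On [0, 1], S(x) = -5 + 25/4·x + 0·x² - 9/4·x³.
With x = 3/4: S(3/4) = -323/256.

-1.2617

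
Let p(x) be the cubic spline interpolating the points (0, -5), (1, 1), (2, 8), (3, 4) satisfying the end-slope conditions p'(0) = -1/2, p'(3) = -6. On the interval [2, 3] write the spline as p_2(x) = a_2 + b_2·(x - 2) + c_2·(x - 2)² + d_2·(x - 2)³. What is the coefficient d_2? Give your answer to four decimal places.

3.3667

Put m_i = p'' at the i-th knot. Here h = (1, 1, 1) and Δ = (6, 7, -4), so the interior equations h_(i-1)·m_(i-1) + 2(h_(i-1)+h_i)·m_i + h_i·m_(i+1) = 6(Δ_i − Δ_(i-1)) read
  1·m_0 + 4·m_1 + 1·m_2 = 6(Δ_1 - Δ_0) = 6
  1·m_1 + 4·m_2 + 1·m_3 = 6(Δ_2 - Δ_1) = -66
Clamped end conditions give two more equations: 2h_0·m_0 + h_0·m_1 = 6(Δ_0 - p'(0)) = 39 and h_2·m_2 + 2h_2·m_3 = 6(p'(3) - Δ_2) = -12.
Forward elimination and back-substitution give m_0 = 284/15, m_1 = 17/15, m_2 = -262/15, m_3 = 41/15.
On [2, 3], with p_2(x) = a_2 + b_2·(x - 2) + c_2·(x - 2)² + d_2·(x - 2)³: c_2 = m_2/2 = -131/15, d_2 = (m_3 - m_2)/(6h_2) = 101/30, b_2 = Δ_2 - h_2(2m_2 + m_3)/6 = 41/30.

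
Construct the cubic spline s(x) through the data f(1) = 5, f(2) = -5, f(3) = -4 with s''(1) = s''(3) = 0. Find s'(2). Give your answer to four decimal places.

-4.5000

With σ_i denoting the second derivative at x_i, h_i = 1, 1, and Δ_i = (y_(i+1) − y_i)/h_i = -10, 1:
  1·σ_0 + 4·σ_1 + 1·σ_2 = 6(Δ_1 - Δ_0) = 66
Natural end conditions: σ_0 = σ_2 = 0.
Solving the tridiagonal system: σ_0 = 0, σ_1 = 33/2, σ_2 = 0.
On [2, 3], s'(x) = b_1 + 2c_1·(x - 2) + 3d_1·(x - 2)² with b_1 = Δ_1 - h_1(2σ_1 + σ_2)/6 = -9/2, c_1 = σ_1/2 = 33/4, d_1 = (σ_2 - σ_1)/(6h_1) = -11/4. So s'(2) = -9/2.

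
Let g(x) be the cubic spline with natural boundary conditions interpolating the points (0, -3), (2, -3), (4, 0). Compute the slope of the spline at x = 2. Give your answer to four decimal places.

0.7500

Write M_i for g''(x_i). With h_i = 2, 2 and divided differences Δ_i = 0, 3/2, the continuity of g' gives the tridiagonal system
  2·M_0 + 8·M_1 + 2·M_2 = 6(Δ_1 - Δ_0) = 9
Natural end conditions: M_0 = M_2 = 0.
Forward elimination and back-substitution give M_0 = 0, M_1 = 9/8, M_2 = 0.
On [2, 4], g'(x) = b_1 + 2c_1·(x - 2) + 3d_1·(x - 2)² with b_1 = Δ_1 - h_1(2M_1 + M_2)/6 = 3/4, c_1 = M_1/2 = 9/16, d_1 = (M_2 - M_1)/(6h_1) = -3/32. So g'(2) = 3/4.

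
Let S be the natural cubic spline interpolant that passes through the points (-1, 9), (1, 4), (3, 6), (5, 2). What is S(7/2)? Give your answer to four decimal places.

With σ_i denoting the second derivative at x_i, h_i = 2, 2, 2, and Δ_i = (y_(i+1) − y_i)/h_i = -5/2, 1, -2:
  2·σ_0 + 8·σ_1 + 2·σ_2 = 6(Δ_1 - Δ_0) = 21
  2·σ_1 + 8·σ_2 + 2·σ_3 = 6(Δ_2 - Δ_1) = -18
Natural end conditions: σ_0 = σ_3 = 0.
Hence σ_0 = 0, σ_1 = 17/5, σ_2 = -31/10, σ_3 = 0.
On [3, 5], S(x) = 6 + 1/15·(x - 3) - 31/20·(x - 3)² + 31/120·(x - 3)³.
With (x - 3) = 1/2: S(7/2) = 1817/320.

5.6781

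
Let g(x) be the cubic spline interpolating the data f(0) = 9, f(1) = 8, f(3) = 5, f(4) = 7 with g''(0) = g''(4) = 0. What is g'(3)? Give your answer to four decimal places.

0.6250

Let M_i = g''(x_i). Step sizes h_i = 1, 2, 1; slopes of the chords Δ_i = (y_(i+1) - y_i)/h_i = -1, -3/2, 2.
  1·M_0 + 6·M_1 + 2·M_2 = 6(Δ_1 - Δ_0) = -3
  2·M_1 + 6·M_2 + 1·M_3 = 6(Δ_2 - Δ_1) = 21
Natural end conditions: M_0 = M_3 = 0.
Forward elimination and back-substitution give M_0 = 0, M_1 = -15/8, M_2 = 33/8, M_3 = 0.
On [3, 4], g'(x) = b_2 + 2c_2·(x - 3) + 3d_2·(x - 3)² with b_2 = Δ_2 - h_2(2M_2 + M_3)/6 = 5/8, c_2 = M_2/2 = 33/16, d_2 = (M_3 - M_2)/(6h_2) = -11/16. So g'(3) = 5/8.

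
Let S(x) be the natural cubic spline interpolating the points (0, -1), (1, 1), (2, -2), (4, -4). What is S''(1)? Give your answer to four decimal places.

-8.3478

Write M_i for S''(x_i). With h_i = 1, 1, 2 and divided differences Δ_i = 2, -3, -1, the continuity of S' gives the tridiagonal system
  1·M_0 + 4·M_1 + 1·M_2 = 6(Δ_1 - Δ_0) = -30
  1·M_1 + 6·M_2 + 2·M_3 = 6(Δ_2 - Δ_1) = 12
Natural end conditions: M_0 = M_3 = 0.
Solving: M_0 = 0, M_1 = -192/23, M_2 = 78/23, M_3 = 0.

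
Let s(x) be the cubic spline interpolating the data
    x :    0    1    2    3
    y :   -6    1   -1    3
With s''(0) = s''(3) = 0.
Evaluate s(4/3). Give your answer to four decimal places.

Put M_i = s'' at the i-th knot. Here h = (1, 1, 1) and Δ = (7, -2, 4), so the interior equations h_(i-1)·M_(i-1) + 2(h_(i-1)+h_i)·M_i + h_i·M_(i+1) = 6(Δ_i − Δ_(i-1)) read
  1·M_0 + 4·M_1 + 1·M_2 = 6(Δ_1 - Δ_0) = -54
  1·M_1 + 4·M_2 + 1·M_3 = 6(Δ_2 - Δ_1) = 36
Natural end conditions: M_0 = M_3 = 0.
Solving the tridiagonal system: M_0 = 0, M_1 = -84/5, M_2 = 66/5, M_3 = 0.
On [1, 2], s(x) = 1 + 7/5·(x - 1) - 42/5·(x - 1)² + 5·(x - 1)³.
With (x - 1) = 1/3: s(4/3) = 97/135.

0.7185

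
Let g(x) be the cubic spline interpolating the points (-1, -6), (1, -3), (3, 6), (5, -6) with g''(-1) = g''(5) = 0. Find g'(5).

-9

Put σ_i = g'' at the i-th knot. Here h = (2, 2, 2) and Δ = (3/2, 9/2, -6), so the interior equations h_(i-1)·σ_(i-1) + 2(h_(i-1)+h_i)·σ_i + h_i·σ_(i+1) = 6(Δ_i − Δ_(i-1)) read
  2·σ_0 + 8·σ_1 + 2·σ_2 = 6(Δ_1 - Δ_0) = 18
  2·σ_1 + 8·σ_2 + 2·σ_3 = 6(Δ_2 - Δ_1) = -63
Natural end conditions: σ_0 = σ_3 = 0.
Forward elimination and back-substitution give σ_0 = 0, σ_1 = 9/2, σ_2 = -9, σ_3 = 0.
On [3, 5], g'(x) = b_2 + 2c_2·(x - 3) + 3d_2·(x - 3)² with b_2 = Δ_2 - h_2(2σ_2 + σ_3)/6 = 0, c_2 = σ_2/2 = -9/2, d_2 = (σ_3 - σ_2)/(6h_2) = 3/4. So g'(5) = -9.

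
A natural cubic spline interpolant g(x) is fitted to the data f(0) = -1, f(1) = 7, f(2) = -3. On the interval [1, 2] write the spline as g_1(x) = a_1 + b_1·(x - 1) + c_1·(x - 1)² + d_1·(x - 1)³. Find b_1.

-1

With M_i denoting the second derivative at x_i, h_i = 1, 1, and Δ_i = (y_(i+1) − y_i)/h_i = 8, -10:
  1·M_0 + 4·M_1 + 1·M_2 = 6(Δ_1 - Δ_0) = -108
Natural end conditions: M_0 = M_2 = 0.
Forward elimination and back-substitution give M_0 = 0, M_1 = -27, M_2 = 0.
On [1, 2], with g_1(x) = a_1 + b_1·(x - 1) + c_1·(x - 1)² + d_1·(x - 1)³: c_1 = M_1/2 = -27/2, d_1 = (M_2 - M_1)/(6h_1) = 9/2, b_1 = Δ_1 - h_1(2M_1 + M_2)/6 = -1.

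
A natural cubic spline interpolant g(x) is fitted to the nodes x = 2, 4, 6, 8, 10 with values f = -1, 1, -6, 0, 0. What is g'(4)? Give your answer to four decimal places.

Let m_i = g''(x_i). Step sizes h_i = 2, 2, 2, 2; slopes of the chords Δ_i = (y_(i+1) - y_i)/h_i = 1, -7/2, 3, 0.
  2·m_0 + 8·m_1 + 2·m_2 = 6(Δ_1 - Δ_0) = -27
  2·m_1 + 8·m_2 + 2·m_3 = 6(Δ_2 - Δ_1) = 39
  2·m_2 + 8·m_3 + 2·m_4 = 6(Δ_3 - Δ_2) = -18
Natural end conditions: m_0 = m_4 = 0.
Solving the tridiagonal system: m_0 = 0, m_1 = -579/112, m_2 = 201/28, m_3 = -453/112, m_4 = 0.
On [4, 6], g'(x) = b_1 + 2c_1·(x - 4) + 3d_1·(x - 4)² with b_1 = Δ_1 - h_1(2m_1 + m_2)/6 = -137/56, c_1 = m_1/2 = -579/224, d_1 = (m_2 - m_1)/(6h_1) = 461/448. So g'(4) = -137/56.

-2.4464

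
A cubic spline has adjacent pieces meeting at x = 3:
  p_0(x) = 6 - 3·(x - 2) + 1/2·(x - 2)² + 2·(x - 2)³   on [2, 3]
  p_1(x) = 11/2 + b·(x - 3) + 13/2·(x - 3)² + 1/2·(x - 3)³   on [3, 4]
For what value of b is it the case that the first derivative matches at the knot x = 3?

p_0'(x) = -3 + 1·(x - 2) + 6·(x - 2)², so p_0'(3) = 4. On the right, p_1'(3) = b, so b = 4.

4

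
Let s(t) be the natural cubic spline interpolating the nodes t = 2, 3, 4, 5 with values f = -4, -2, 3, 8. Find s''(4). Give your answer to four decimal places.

With M_i denoting the second derivative at x_i, h_i = 1, 1, 1, and Δ_i = (y_(i+1) − y_i)/h_i = 2, 5, 5:
  1·M_0 + 4·M_1 + 1·M_2 = 6(Δ_1 - Δ_0) = 18
  1·M_1 + 4·M_2 + 1·M_3 = 6(Δ_2 - Δ_1) = 0
Natural end conditions: M_0 = M_3 = 0.
Solving: M_0 = 0, M_1 = 24/5, M_2 = -6/5, M_3 = 0.

-1.2000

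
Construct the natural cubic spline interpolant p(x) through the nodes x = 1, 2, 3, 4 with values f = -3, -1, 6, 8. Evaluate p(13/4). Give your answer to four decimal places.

7.0469

Let σ_i = p''(x_i). Step sizes h_i = 1, 1, 1; slopes of the chords Δ_i = (y_(i+1) - y_i)/h_i = 2, 7, 2.
  1·σ_0 + 4·σ_1 + 1·σ_2 = 6(Δ_1 - Δ_0) = 30
  1·σ_1 + 4·σ_2 + 1·σ_3 = 6(Δ_2 - Δ_1) = -30
Natural end conditions: σ_0 = σ_3 = 0.
Hence σ_0 = 0, σ_1 = 10, σ_2 = -10, σ_3 = 0.
On [3, 4], p(x) = 6 + 16/3·(x - 3) - 5·(x - 3)² + 5/3·(x - 3)³.
With (x - 3) = 1/4: p(13/4) = 451/64.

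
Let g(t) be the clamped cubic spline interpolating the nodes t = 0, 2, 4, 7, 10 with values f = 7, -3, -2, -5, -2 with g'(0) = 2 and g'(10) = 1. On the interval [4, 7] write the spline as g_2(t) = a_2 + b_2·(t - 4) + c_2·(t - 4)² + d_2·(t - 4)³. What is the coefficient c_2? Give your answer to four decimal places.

Put m_i = g'' at the i-th knot. Here h = (2, 2, 3, 3) and Δ = (-5, 1/2, -1, 1), so the interior equations h_(i-1)·m_(i-1) + 2(h_(i-1)+h_i)·m_i + h_i·m_(i+1) = 6(Δ_i − Δ_(i-1)) read
  2·m_0 + 8·m_1 + 2·m_2 = 6(Δ_1 - Δ_0) = 33
  2·m_1 + 10·m_2 + 3·m_3 = 6(Δ_2 - Δ_1) = -9
  3·m_2 + 12·m_3 + 3·m_4 = 6(Δ_3 - Δ_2) = 12
Clamped end conditions give two more equations: 2h_0·m_0 + h_0·m_1 = 6(Δ_0 - g'(0)) = -42 and h_3·m_3 + 2h_3·m_4 = 6(g'(10) - Δ_3) = 0.
Solving: m_0 = -415/28, m_1 = 121/14, m_2 = -13/4, m_3 = 29/14, m_4 = -29/28.
On [4, 7], with g_2(t) = a_2 + b_2·(t - 4) + c_2·(t - 4)² + d_2·(t - 4)³: c_2 = m_2/2 = -13/8, d_2 = (m_3 - m_2)/(6h_2) = 149/504, b_2 = Δ_2 - h_2(2m_2 + m_3)/6 = 17/14.

-1.6250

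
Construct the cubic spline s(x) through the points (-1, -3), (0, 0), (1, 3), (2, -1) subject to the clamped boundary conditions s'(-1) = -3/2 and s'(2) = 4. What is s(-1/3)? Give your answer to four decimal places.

-1.7284

Let σ_i = s''(x_i). Step sizes h_i = 1, 1, 1; slopes of the chords Δ_i = (y_(i+1) - y_i)/h_i = 3, 3, -4.
  1·σ_0 + 4·σ_1 + 1·σ_2 = 6(Δ_1 - Δ_0) = 0
  1·σ_1 + 4·σ_2 + 1·σ_3 = 6(Δ_2 - Δ_1) = -42
Clamped end conditions give two more equations: 2h_0·σ_0 + h_0·σ_1 = 6(Δ_0 - s'(-1)) = 27 and h_2·σ_2 + 2h_2·σ_3 = 6(s'(2) - Δ_2) = 48.
Solving: σ_0 = 38/3, σ_1 = 5/3, σ_2 = -58/3, σ_3 = 101/3.
On [-1, 0], s(x) = -3 - 3/2·(x + 1) + 19/3·(x + 1)² - 11/6·(x + 1)³.
With (x + 1) = 2/3: s(-1/3) = -140/81.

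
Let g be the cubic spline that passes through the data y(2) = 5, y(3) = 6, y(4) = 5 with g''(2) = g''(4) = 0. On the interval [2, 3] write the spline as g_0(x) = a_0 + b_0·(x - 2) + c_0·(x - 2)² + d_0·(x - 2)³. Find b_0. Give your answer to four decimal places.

Let σ_i = g''(x_i). Step sizes h_i = 1, 1; slopes of the chords Δ_i = (y_(i+1) - y_i)/h_i = 1, -1.
  1·σ_0 + 4·σ_1 + 1·σ_2 = 6(Δ_1 - Δ_0) = -12
Natural end conditions: σ_0 = σ_2 = 0.
Solving the tridiagonal system: σ_0 = 0, σ_1 = -3, σ_2 = 0.
On [2, 3], with g_0(x) = a_0 + b_0·(x - 2) + c_0·(x - 2)² + d_0·(x - 2)³: c_0 = σ_0/2 = 0, d_0 = (σ_1 - σ_0)/(6h_0) = -1/2, b_0 = Δ_0 - h_0(2σ_0 + σ_1)/6 = 3/2.

1.5000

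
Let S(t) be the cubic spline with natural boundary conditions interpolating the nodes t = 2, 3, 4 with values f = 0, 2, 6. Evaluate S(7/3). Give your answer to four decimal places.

With M_i denoting the second derivative at x_i, h_i = 1, 1, and Δ_i = (y_(i+1) − y_i)/h_i = 2, 4:
  1·M_0 + 4·M_1 + 1·M_2 = 6(Δ_1 - Δ_0) = 12
Natural end conditions: M_0 = M_2 = 0.
Solving the tridiagonal system: M_0 = 0, M_1 = 3, M_2 = 0.
On [2, 3], S(t) = 0 + 3/2·(t - 2) + 0·(t - 2)² + 1/2·(t - 2)³.
With (t - 2) = 1/3: S(7/3) = 14/27.

0.5185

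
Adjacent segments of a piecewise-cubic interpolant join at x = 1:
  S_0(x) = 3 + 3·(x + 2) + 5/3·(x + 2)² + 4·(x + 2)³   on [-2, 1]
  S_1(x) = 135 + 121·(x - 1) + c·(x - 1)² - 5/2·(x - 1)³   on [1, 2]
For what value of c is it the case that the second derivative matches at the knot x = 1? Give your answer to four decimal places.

37.6667

S_0''(x) = 10/3 + 24·(x + 2), so S_0''(1) = 226/3. On the right, S_1''(1) = 2c, so c = 113/3.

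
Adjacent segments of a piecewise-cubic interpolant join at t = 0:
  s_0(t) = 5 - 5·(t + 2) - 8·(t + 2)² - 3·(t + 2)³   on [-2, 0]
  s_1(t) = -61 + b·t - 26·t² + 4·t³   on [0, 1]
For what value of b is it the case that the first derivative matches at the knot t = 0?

s_0'(t) = -5 - 16·(t + 2) - 9·(t + 2)², so s_0'(0) = -73. On the right, s_1'(0) = b, so b = -73.

-73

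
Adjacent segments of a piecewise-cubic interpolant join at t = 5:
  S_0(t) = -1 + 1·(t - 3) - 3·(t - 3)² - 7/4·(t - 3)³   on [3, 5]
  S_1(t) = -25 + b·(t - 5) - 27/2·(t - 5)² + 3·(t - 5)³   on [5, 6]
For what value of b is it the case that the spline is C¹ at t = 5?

S_0'(t) = 1 - 6·(t - 3) - 21/4·(t - 3)², so S_0'(5) = -32. On the right, S_1'(5) = b, so b = -32.

-32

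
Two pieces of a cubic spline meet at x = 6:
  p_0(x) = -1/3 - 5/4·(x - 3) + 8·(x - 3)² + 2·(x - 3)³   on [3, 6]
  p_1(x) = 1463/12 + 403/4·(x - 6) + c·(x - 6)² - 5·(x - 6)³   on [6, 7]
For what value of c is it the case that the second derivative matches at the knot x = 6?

26

p_0''(x) = 16 + 12·(x - 3), so p_0''(6) = 52. On the right, p_1''(6) = 2c, so c = 26.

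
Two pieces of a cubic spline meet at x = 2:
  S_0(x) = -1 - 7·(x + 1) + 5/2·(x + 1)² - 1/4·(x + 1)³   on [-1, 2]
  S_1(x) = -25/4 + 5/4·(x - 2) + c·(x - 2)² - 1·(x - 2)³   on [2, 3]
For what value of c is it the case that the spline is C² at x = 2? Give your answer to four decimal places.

S_0''(x) = 5 - 3/2·(x + 1), so S_0''(2) = 1/2. On the right, S_1''(2) = 2c, so c = 1/4.

0.2500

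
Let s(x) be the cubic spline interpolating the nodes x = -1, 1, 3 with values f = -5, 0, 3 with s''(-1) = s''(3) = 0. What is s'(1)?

2

Let σ_i = s''(x_i). Step sizes h_i = 2, 2; slopes of the chords Δ_i = (y_(i+1) - y_i)/h_i = 5/2, 3/2.
  2·σ_0 + 8·σ_1 + 2·σ_2 = 6(Δ_1 - Δ_0) = -6
Natural end conditions: σ_0 = σ_2 = 0.
Solving: σ_0 = 0, σ_1 = -3/4, σ_2 = 0.
On [1, 3], s'(x) = b_1 + 2c_1·(x - 1) + 3d_1·(x - 1)² with b_1 = Δ_1 - h_1(2σ_1 + σ_2)/6 = 2, c_1 = σ_1/2 = -3/8, d_1 = (σ_2 - σ_1)/(6h_1) = 1/16. So s'(1) = 2.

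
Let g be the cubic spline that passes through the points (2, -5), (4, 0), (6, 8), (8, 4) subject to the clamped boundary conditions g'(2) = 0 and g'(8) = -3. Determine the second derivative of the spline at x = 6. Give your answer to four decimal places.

-5.2000

Put m_i = g'' at the i-th knot. Here h = (2, 2, 2) and Δ = (5/2, 4, -2), so the interior equations h_(i-1)·m_(i-1) + 2(h_(i-1)+h_i)·m_i + h_i·m_(i+1) = 6(Δ_i − Δ_(i-1)) read
  2·m_0 + 8·m_1 + 2·m_2 = 6(Δ_1 - Δ_0) = 9
  2·m_1 + 8·m_2 + 2·m_3 = 6(Δ_2 - Δ_1) = -36
Clamped end conditions give two more equations: 2h_0·m_0 + h_0·m_1 = 6(Δ_0 - g'(2)) = 15 and h_2·m_2 + 2h_2·m_3 = 6(g'(8) - Δ_2) = -6.
Hence m_0 = 29/10, m_1 = 17/10, m_2 = -26/5, m_3 = 11/10.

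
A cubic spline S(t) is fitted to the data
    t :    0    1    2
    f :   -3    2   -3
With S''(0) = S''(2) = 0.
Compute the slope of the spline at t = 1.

Write m_i for S''(x_i). With h_i = 1, 1 and divided differences Δ_i = 5, -5, the continuity of S' gives the tridiagonal system
  1·m_0 + 4·m_1 + 1·m_2 = 6(Δ_1 - Δ_0) = -60
Natural end conditions: m_0 = m_2 = 0.
Solving the tridiagonal system: m_0 = 0, m_1 = -15, m_2 = 0.
On [1, 2], S'(t) = b_1 + 2c_1·(t - 1) + 3d_1·(t - 1)² with b_1 = Δ_1 - h_1(2m_1 + m_2)/6 = 0, c_1 = m_1/2 = -15/2, d_1 = (m_2 - m_1)/(6h_1) = 5/2. So S'(1) = 0.

0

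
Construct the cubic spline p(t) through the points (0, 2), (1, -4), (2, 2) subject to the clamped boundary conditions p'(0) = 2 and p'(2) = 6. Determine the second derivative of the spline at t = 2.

Let σ_i = p''(x_i). Step sizes h_i = 1, 1; slopes of the chords Δ_i = (y_(i+1) - y_i)/h_i = -6, 6.
  1·σ_0 + 4·σ_1 + 1·σ_2 = 6(Δ_1 - Δ_0) = 72
Clamped end conditions give two more equations: 2h_0·σ_0 + h_0·σ_1 = 6(Δ_0 - p'(0)) = -48 and h_1·σ_1 + 2h_1·σ_2 = 6(p'(2) - Δ_1) = 0.
Solving the tridiagonal system: σ_0 = -40, σ_1 = 32, σ_2 = -16.

-16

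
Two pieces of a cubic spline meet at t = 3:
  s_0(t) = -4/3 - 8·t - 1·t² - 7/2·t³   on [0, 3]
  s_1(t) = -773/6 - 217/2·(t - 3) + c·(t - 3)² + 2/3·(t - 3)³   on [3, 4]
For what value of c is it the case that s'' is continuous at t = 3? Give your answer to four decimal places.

-32.5000

s_0''(t) = -2 - 21·t, so s_0''(3) = -65. On the right, s_1''(3) = 2c, so c = -65/2.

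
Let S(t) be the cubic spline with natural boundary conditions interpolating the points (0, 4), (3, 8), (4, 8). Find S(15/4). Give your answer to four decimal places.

Write m_i for S''(x_i). With h_i = 3, 1 and divided differences Δ_i = 4/3, 0, the continuity of S' gives the tridiagonal system
  3·m_0 + 8·m_1 + 1·m_2 = 6(Δ_1 - Δ_0) = -8
Natural end conditions: m_0 = m_2 = 0.
Solving the tridiagonal system: m_0 = 0, m_1 = -1, m_2 = 0.
On [3, 4], S(t) = 8 + 1/3·(t - 3) - 1/2·(t - 3)² + 1/6·(t - 3)³.
With (t - 3) = 3/4: S(15/4) = 1029/128.

8.0391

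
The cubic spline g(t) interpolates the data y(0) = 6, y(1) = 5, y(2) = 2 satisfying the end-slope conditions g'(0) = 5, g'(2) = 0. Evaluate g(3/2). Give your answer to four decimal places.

Let m_i = g''(x_i). Step sizes h_i = 1, 1; slopes of the chords Δ_i = (y_(i+1) - y_i)/h_i = -1, -3.
  1·m_0 + 4·m_1 + 1·m_2 = 6(Δ_1 - Δ_0) = -12
Clamped end conditions give two more equations: 2h_0·m_0 + h_0·m_1 = 6(Δ_0 - g'(0)) = -36 and h_1·m_1 + 2h_1·m_2 = 6(g'(2) - Δ_1) = 18.
Solving the tridiagonal system: m_0 = -35/2, m_1 = -1, m_2 = 19/2.
On [1, 2], g(t) = 5 - 17/4·(t - 1) - 1/2·(t - 1)² + 7/4·(t - 1)³.
With (t - 1) = 1/2: g(3/2) = 95/32.

2.9688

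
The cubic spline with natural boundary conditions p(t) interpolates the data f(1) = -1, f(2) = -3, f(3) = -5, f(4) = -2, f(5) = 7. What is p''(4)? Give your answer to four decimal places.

7.5000

Write M_i for p''(x_i). With h_i = 1, 1, 1, 1 and divided differences Δ_i = -2, -2, 3, 9, the continuity of p' gives the tridiagonal system
  1·M_0 + 4·M_1 + 1·M_2 = 6(Δ_1 - Δ_0) = 0
  1·M_1 + 4·M_2 + 1·M_3 = 6(Δ_2 - Δ_1) = 30
  1·M_2 + 4·M_3 + 1·M_4 = 6(Δ_3 - Δ_2) = 36
Natural end conditions: M_0 = M_4 = 0.
Forward elimination and back-substitution give M_0 = 0, M_1 = -3/2, M_2 = 6, M_3 = 15/2, M_4 = 0.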